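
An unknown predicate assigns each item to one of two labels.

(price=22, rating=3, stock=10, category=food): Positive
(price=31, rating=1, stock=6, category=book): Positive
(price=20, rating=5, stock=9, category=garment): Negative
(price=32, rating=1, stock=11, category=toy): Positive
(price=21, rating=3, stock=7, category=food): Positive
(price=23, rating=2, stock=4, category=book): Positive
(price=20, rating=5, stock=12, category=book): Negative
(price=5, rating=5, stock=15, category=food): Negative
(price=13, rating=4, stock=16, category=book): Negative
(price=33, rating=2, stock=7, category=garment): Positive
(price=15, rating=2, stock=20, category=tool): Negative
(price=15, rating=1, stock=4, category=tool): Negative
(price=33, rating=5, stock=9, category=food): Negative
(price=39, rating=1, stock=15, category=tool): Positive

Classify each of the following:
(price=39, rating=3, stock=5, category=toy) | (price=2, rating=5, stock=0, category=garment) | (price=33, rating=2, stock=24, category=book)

Positive, Negative, Positive

The simplest hypothesis consistent with all the labels is: rating ≤ 3 AND price ≥ 20.
Positive: (price=39, rating=3, stock=5, category=toy), since rating = 3, price = 39.
Negative: (price=2, rating=5, stock=0, category=garment), since rating = 5, price = 2.
Positive: (price=33, rating=2, stock=24, category=book), since rating = 2, price = 33.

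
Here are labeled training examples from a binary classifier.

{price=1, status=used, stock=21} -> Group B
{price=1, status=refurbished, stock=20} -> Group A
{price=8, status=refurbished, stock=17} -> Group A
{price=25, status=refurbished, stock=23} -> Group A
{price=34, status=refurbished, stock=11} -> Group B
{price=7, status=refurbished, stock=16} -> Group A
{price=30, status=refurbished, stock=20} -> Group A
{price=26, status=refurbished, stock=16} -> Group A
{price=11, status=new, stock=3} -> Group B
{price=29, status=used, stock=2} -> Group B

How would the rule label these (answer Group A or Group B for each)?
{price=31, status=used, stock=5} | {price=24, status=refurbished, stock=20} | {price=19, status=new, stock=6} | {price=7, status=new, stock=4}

Group B, Group A, Group B, Group B

Every 'Group A' example satisfies: status is refurbished AND price ≤ 30. None of the 'Group B' examples do.
Group B: {price=31, status=used, stock=5}, since status is used, price = 31.
Group A: {price=24, status=refurbished, stock=20}, since status is refurbished, price = 24.
Group B: {price=19, status=new, stock=6}, since status is new, price = 19.
Group B: {price=7, status=new, stock=4}, since status is new, price = 7.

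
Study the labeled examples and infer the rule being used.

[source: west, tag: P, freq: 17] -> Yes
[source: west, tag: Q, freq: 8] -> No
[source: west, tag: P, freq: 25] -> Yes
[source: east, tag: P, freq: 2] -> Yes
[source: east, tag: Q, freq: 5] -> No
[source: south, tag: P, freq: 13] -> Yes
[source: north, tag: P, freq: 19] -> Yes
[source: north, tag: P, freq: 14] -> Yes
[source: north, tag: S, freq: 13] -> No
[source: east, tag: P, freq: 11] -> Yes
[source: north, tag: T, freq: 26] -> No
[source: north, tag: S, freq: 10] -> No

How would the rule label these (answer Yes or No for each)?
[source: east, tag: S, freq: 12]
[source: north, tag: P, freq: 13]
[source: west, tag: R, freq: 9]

'Yes' ⟺ tag is P.

No, Yes, No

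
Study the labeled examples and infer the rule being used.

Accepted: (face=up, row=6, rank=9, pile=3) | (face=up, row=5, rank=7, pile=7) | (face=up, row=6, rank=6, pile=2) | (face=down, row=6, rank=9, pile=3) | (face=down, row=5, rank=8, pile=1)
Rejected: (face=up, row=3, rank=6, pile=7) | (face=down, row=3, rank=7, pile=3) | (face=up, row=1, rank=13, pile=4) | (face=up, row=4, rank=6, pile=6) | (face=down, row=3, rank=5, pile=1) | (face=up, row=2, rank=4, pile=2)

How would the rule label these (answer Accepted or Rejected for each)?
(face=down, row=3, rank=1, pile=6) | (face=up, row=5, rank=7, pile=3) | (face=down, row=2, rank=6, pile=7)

Rejected, Accepted, Rejected

The simplest hypothesis consistent with all the labels is: row ≥ 5.
(face=down, row=3, rank=1, pile=6) → row = 3 → Rejected.
(face=up, row=5, rank=7, pile=3) → row = 5 → Accepted.
(face=down, row=2, rank=6, pile=7) → row = 2 → Rejected.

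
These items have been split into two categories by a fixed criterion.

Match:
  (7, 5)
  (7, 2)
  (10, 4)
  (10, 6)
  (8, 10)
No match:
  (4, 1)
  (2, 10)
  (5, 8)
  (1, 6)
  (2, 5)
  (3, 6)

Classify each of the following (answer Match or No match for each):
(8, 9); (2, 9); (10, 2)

The common property of the 'Match' items is: first ≥ 6. No 'No match' item has it.
(8, 9): Match (first 8). (2, 9): No match (first 2). (10, 2): Match (first 10).

Match, No match, Match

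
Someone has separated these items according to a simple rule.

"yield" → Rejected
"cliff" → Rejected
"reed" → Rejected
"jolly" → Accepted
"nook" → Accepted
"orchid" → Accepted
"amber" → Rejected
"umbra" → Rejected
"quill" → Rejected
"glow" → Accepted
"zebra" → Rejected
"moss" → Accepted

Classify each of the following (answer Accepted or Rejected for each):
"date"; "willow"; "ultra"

Rejected, Accepted, Rejected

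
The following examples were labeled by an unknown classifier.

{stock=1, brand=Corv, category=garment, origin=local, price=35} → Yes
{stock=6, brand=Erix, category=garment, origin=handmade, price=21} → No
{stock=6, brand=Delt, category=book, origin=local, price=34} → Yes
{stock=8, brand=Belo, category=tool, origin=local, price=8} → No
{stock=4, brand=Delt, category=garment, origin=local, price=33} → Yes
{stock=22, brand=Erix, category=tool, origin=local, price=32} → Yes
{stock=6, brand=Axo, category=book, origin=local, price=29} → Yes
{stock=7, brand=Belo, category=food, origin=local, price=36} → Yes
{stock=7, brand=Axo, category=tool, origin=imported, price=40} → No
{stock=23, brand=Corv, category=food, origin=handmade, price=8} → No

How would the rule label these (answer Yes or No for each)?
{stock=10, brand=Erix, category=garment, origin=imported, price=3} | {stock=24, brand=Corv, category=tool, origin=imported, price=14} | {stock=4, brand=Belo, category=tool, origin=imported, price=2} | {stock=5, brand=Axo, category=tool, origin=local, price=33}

No, No, No, Yes

All 'Yes' examples share one property — origin is local AND price ≥ 21 — and every 'No' example lacks it.
{stock=10, brand=Erix, category=garment, origin=imported, price=3} → origin is imported, price = 3 → No. {stock=24, brand=Corv, category=tool, origin=imported, price=14} → origin is imported, price = 14 → No. {stock=4, brand=Belo, category=tool, origin=imported, price=2} → origin is imported, price = 2 → No. {stock=5, brand=Axo, category=tool, origin=local, price=33} → origin is local, price = 33 → Yes.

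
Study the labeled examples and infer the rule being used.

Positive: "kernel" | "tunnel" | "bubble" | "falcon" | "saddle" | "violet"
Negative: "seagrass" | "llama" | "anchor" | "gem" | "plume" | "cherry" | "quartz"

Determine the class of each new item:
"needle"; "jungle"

The common property of the 'Positive' items is: even length AND contains 'l'. No 'Negative' item has it.
"needle" — length 6, has 'l', hence Positive.
"jungle" — length 6, has 'l', hence Positive.

Positive, Positive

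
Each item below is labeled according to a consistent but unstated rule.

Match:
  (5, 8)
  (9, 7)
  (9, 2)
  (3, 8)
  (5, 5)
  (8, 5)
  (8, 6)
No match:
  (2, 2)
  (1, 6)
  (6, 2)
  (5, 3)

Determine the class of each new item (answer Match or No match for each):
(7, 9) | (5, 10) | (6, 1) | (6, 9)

Match, Match, No match, Match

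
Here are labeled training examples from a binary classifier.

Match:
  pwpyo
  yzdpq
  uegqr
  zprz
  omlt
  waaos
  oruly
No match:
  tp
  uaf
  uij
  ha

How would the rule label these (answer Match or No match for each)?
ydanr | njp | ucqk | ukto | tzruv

Every 'Match' example satisfies: length ≥ 4. None of the 'No match' examples do.
ydanr → length 5 → Match. njp → length 3 → No match. ucqk → length 4 → Match. ukto → length 4 → Match. tzruv → length 5 → Match.

Match, No match, Match, Match, Match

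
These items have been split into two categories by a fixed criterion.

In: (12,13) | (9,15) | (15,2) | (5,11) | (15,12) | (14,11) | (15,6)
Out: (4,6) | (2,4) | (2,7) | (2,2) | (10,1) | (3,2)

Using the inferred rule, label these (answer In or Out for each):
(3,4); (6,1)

Out, Out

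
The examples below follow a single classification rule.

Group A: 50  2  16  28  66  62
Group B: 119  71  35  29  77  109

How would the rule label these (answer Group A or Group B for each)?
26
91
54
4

'Group A' ⟺ even.
26: 26 is even, checks out → Group A. 91: 91 is odd, lacks this property → Group B. 54: 54 is even, checks out → Group A. 4: 4 is even, checks out → Group A.

Group A, Group B, Group A, Group A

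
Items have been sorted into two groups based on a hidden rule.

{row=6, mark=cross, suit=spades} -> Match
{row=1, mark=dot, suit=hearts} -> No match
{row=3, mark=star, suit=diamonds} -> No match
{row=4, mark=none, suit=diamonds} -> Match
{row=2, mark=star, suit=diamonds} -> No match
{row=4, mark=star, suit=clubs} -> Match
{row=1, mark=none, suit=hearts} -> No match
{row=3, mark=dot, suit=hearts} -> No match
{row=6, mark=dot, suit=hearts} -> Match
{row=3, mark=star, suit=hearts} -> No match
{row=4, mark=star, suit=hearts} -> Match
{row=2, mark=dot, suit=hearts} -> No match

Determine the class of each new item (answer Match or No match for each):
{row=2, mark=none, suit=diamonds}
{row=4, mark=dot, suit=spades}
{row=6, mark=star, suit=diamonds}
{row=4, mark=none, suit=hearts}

No match, Match, Match, Match

All 'Match' examples share one property — row ≥ 4 — and every 'No match' example lacks it.
No match: {row=2, mark=none, suit=diamonds}, since row = 2.
Match: {row=4, mark=dot, suit=spades}, since row = 4.
Match: {row=6, mark=star, suit=diamonds}, since row = 6.
Match: {row=4, mark=none, suit=hearts}, since row = 4.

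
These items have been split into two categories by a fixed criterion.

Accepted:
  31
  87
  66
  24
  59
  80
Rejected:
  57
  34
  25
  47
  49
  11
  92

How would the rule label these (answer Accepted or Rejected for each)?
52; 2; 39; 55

All 'Accepted' examples share one property — ≡ 3 (mod 7) — and every 'Rejected' example lacks it.
52 — 52 mod 7 = 3, hence Accepted. 2 — 2 mod 7 = 2, hence Rejected. 39 — 39 mod 7 = 4, hence Rejected. 55 — 55 mod 7 = 6, hence Rejected.

Accepted, Rejected, Rejected, Rejected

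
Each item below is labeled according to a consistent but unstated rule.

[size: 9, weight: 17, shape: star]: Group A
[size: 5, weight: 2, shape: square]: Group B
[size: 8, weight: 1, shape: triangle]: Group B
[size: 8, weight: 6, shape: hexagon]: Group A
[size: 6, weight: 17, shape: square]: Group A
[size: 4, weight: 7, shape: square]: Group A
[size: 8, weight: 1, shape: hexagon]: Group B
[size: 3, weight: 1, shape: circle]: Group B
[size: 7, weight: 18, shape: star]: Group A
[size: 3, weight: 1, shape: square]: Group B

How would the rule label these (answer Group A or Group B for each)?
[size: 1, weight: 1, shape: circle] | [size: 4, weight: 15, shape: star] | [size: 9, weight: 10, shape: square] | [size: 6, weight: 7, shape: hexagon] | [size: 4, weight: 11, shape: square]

The pattern is that an item is 'Group A' exactly when: weight ≥ 6.
Group B: [size: 1, weight: 1, shape: circle], since weight = 1. Group A: [size: 4, weight: 15, shape: star], since weight = 15. Group A: [size: 9, weight: 10, shape: square], since weight = 10. Group A: [size: 6, weight: 7, shape: hexagon], since weight = 7. Group A: [size: 4, weight: 11, shape: square], since weight = 11.

Group B, Group A, Group A, Group A, Group A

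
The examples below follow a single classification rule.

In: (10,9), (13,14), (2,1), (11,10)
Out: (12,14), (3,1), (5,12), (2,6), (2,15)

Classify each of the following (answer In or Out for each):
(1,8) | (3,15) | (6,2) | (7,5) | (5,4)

The common property of the 'In' items is: |first − second| ≤ 1. No 'Out' item has it.
(1,8): |1−8| = 7 — does not fit, so Out.
(3,15): |3−15| = 12 — does not fit, so Out.
(6,2): |6−2| = 4 — does not fit, so Out.
(7,5): |7−5| = 2 — does not fit, so Out.
(5,4): |5−4| = 1 — qualifies, so In.

Out, Out, Out, Out, In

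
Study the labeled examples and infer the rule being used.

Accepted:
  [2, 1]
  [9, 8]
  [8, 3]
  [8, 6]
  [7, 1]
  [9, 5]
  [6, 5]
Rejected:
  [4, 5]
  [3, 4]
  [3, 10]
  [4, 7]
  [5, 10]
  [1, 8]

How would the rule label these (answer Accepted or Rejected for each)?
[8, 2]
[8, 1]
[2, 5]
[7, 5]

Accepted, Accepted, Rejected, Accepted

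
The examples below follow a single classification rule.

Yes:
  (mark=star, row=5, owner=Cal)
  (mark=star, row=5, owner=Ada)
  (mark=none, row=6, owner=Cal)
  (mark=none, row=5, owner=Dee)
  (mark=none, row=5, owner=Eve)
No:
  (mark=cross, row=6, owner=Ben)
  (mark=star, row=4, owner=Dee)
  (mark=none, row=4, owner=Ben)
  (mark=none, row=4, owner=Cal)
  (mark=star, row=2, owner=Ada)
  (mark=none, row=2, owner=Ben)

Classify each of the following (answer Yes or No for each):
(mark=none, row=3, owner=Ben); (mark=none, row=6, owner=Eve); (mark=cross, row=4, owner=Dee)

The classifier is using: owner is not Ben AND row ≥ 5.

No, Yes, No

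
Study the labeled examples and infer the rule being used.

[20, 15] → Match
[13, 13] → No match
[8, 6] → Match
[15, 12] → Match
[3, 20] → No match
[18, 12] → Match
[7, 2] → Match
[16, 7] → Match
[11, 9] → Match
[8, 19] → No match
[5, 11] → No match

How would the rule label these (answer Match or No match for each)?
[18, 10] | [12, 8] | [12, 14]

The common property of the 'Match' items is: first > second. No 'No match' item has it.
[18, 10]: Match (18 > 10).
[12, 8]: Match (12 > 8).
[12, 14]: No match (12 < 14).

Match, Match, No match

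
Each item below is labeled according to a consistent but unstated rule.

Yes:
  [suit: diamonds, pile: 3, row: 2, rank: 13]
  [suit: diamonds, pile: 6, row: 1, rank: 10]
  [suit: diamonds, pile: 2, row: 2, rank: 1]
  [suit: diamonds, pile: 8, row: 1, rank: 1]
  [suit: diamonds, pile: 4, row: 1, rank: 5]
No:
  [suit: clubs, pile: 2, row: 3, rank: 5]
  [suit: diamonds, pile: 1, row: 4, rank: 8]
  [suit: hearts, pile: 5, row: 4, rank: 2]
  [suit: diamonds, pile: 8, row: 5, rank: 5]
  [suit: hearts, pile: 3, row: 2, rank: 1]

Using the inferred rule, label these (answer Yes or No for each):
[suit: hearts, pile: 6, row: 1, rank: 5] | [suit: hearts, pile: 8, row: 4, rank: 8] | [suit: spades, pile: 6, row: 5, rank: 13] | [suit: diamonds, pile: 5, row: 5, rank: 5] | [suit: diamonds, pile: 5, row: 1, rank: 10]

No, No, No, No, Yes

The common property of the 'Yes' items is: suit is diamonds AND row ≤ 2. No 'No' item has it.
[suit: hearts, pile: 6, row: 1, rank: 5]: suit is hearts, row = 1, fails this test → No.
[suit: hearts, pile: 8, row: 4, rank: 8]: suit is hearts, row = 4, fails this test → No.
[suit: spades, pile: 6, row: 5, rank: 13]: suit is spades, row = 5, fails this test → No.
[suit: diamonds, pile: 5, row: 5, rank: 5]: suit is diamonds, row = 5, fails this test → No.
[suit: diamonds, pile: 5, row: 1, rank: 10]: suit is diamonds, row = 1, fits → Yes.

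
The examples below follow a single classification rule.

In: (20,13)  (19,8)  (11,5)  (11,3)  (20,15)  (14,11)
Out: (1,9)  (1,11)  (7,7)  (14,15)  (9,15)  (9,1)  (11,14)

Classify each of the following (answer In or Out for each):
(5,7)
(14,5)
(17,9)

Every 'In' example satisfies: first > second AND sum ≥ 12. None of the 'Out' examples do.
(5,7) — 5 < 7, 5+7 = 12, hence Out. (14,5) — 14 > 5, 14+5 = 19, hence In. (17,9) — 17 > 9, 17+9 = 26, hence In.

Out, In, In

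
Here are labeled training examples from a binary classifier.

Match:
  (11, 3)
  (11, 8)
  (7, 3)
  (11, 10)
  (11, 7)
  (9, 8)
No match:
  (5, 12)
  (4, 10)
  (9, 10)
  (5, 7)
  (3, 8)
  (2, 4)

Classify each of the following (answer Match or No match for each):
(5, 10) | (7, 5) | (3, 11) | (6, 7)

No match, Match, No match, No match

Every 'Match' example satisfies: first > second. None of the 'No match' examples do.
(5, 10): No match (5 < 10). (7, 5): Match (7 > 5). (3, 11): No match (3 < 11). (6, 7): No match (6 < 7).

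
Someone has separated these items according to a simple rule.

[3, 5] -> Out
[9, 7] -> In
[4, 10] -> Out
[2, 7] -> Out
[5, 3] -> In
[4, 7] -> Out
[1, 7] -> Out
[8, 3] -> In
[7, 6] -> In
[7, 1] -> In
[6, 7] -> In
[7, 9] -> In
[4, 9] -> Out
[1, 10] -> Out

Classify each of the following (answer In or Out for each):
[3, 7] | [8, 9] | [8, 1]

Out, In, In

The distinguishing property — first ≥ 5 — holds for all the 'In' cases and none of the 'Out' cases.
Out: [3, 7], since first 3. In: [8, 9], since first 8. In: [8, 1], since first 8.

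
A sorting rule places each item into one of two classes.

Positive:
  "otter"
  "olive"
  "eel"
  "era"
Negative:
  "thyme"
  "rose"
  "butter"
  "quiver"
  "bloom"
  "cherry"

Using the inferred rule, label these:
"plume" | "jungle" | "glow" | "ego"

The distinguishing property — starts with a vowel — holds for all the 'Positive' cases and none of the 'Negative' cases.
Negative: "plume", since starts with 'p'. Negative: "jungle", since starts with 'j'. Negative: "glow", since starts with 'g'. Positive: "ego", since starts with 'e'.

Negative, Negative, Negative, Positive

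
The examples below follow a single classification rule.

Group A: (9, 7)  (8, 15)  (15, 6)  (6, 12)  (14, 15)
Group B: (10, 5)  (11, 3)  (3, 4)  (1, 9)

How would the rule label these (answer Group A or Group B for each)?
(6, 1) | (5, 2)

Group B, Group B

The common property of the 'Group A' items is: sum ≥ 16. No 'Group B' item has it.
(6, 1): 6+1 = 7 — fails the rule, so Group B. (5, 2): 5+2 = 7 — fails the rule, so Group B.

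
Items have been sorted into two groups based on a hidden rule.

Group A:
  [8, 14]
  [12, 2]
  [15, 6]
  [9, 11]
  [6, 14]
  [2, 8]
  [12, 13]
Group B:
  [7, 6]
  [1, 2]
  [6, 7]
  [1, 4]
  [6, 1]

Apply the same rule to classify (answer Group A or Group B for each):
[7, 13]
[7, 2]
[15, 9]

Group A, Group B, Group A

One predicate separates the groups cleanly: max ≥ 8.
[7, 13] — max 13, hence Group A. [7, 2] — max 7, hence Group B. [15, 9] — max 15, hence Group A.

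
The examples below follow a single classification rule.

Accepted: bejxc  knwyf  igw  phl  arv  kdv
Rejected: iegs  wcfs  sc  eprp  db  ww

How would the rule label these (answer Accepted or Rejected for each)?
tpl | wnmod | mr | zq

All 'Accepted' examples share one property — odd length — and every 'Rejected' example lacks it.
tpl: Accepted (length 3). wnmod: Accepted (length 5). mr: Rejected (length 2). zq: Rejected (length 2).

Accepted, Accepted, Rejected, Rejected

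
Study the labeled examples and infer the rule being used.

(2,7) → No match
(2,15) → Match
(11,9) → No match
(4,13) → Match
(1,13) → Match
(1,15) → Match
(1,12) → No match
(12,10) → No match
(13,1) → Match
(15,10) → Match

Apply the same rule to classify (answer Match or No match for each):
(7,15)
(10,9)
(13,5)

The common property of the 'Match' items is: max ≥ 13. No 'No match' item has it.

Match, No match, Match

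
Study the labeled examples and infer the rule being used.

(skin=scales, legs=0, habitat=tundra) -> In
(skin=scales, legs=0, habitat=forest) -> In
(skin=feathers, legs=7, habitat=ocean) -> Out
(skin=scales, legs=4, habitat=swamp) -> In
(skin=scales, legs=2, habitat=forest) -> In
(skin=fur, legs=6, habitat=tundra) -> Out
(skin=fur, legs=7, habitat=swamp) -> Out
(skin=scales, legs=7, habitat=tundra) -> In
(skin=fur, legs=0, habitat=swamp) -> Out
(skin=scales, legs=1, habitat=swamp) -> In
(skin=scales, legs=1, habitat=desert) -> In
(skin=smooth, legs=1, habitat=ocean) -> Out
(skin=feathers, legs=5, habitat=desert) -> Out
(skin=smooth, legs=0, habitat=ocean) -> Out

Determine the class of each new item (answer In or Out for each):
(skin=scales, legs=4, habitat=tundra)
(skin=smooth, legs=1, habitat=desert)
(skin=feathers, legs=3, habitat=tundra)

In, Out, Out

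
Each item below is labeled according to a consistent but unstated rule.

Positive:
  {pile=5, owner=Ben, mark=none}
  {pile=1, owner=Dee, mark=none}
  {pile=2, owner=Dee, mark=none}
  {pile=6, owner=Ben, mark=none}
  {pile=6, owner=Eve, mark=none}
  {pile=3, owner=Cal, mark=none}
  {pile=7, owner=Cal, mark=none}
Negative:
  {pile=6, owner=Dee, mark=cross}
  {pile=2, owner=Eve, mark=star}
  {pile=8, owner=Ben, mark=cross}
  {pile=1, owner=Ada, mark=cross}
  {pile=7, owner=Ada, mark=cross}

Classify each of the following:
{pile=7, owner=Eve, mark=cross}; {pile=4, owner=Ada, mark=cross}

A rule that fits every label: mark is none — true of each 'Positive' example, false of each 'Negative' one.

Negative, Negative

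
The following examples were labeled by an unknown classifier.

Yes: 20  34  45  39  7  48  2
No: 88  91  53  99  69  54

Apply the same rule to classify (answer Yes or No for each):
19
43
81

The rule appears to be: at most 48.
19: Yes (19 ≤ 48).
43: Yes (43 ≤ 48).
81: No (81 > 48).

Yes, Yes, No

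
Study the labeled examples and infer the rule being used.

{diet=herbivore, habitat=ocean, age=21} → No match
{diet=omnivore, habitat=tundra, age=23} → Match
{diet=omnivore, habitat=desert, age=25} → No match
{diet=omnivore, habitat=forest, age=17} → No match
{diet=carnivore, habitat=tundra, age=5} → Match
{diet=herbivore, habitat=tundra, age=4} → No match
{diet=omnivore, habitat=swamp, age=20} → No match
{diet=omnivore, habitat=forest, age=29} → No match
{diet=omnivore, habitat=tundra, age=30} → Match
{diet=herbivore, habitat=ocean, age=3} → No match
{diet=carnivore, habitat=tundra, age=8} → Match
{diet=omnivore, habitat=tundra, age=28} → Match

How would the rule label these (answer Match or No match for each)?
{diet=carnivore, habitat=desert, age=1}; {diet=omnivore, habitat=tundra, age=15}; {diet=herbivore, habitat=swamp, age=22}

No match, Match, No match

One predicate separates the groups cleanly: habitat is tundra AND age ≥ 5.
{diet=carnivore, habitat=desert, age=1}: habitat is desert, age = 1 — fails this test, so No match.
{diet=omnivore, habitat=tundra, age=15}: habitat is tundra, age = 15 — has this property, so Match.
{diet=herbivore, habitat=swamp, age=22}: habitat is swamp, age = 22 — fails this test, so No match.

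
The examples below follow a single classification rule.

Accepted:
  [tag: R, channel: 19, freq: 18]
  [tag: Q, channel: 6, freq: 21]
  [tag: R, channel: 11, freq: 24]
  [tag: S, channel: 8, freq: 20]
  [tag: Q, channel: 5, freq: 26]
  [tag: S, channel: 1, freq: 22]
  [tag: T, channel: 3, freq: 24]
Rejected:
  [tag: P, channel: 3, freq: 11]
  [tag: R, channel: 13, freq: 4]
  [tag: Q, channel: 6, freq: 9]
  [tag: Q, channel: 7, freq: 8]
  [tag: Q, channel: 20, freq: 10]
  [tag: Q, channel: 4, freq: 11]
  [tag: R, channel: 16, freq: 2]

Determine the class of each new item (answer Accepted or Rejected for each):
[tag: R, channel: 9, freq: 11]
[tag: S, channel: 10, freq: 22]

Rejected, Accepted

The pattern is that an item is 'Accepted' exactly when: freq ≥ 18.
[tag: R, channel: 9, freq: 11] — freq = 11, hence Rejected.
[tag: S, channel: 10, freq: 22] — freq = 22, hence Accepted.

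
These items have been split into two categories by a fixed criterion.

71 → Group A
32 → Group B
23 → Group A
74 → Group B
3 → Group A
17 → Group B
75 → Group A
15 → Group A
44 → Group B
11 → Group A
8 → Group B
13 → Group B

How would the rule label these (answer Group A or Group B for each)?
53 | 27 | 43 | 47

Rule: ≡ 3 (mod 4). This holds for each 'Group A' example and fails for each 'Group B' one.

Group B, Group A, Group A, Group A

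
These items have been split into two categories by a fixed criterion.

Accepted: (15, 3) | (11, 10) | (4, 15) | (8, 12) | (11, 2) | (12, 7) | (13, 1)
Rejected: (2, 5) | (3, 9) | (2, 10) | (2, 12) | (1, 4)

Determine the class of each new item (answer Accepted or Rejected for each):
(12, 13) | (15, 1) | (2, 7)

Accepted, Accepted, Rejected

'Accepted' ⟺ first ≥ 4.
(12, 13) — first 12, hence Accepted.
(15, 1) — first 15, hence Accepted.
(2, 7) — first 2, hence Rejected.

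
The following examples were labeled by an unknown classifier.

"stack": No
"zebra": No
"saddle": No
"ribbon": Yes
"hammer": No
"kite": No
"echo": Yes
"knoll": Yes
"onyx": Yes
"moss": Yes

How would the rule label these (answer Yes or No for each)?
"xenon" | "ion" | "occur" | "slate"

Comparing the two groups points to one rule — contains 'o'.
Yes: "xenon", since has 'o'.
Yes: "ion", since has 'o'.
Yes: "occur", since has 'o'.
No: "slate", since no 'o'.

Yes, Yes, Yes, No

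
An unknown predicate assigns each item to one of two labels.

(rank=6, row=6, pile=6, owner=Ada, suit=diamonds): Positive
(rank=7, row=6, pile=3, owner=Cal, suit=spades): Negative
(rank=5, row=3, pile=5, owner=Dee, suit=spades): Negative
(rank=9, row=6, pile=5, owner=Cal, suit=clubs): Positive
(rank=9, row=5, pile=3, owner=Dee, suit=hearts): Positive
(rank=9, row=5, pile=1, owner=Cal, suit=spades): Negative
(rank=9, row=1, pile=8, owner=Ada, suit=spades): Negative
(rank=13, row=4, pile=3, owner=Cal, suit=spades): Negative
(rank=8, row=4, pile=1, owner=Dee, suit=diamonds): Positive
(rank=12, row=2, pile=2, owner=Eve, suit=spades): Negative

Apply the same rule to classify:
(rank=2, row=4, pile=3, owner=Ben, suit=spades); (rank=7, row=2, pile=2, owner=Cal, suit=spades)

The distinguishing property — suit is not spades — holds for all the 'Positive' cases and none of the 'Negative' cases.

Negative, Negative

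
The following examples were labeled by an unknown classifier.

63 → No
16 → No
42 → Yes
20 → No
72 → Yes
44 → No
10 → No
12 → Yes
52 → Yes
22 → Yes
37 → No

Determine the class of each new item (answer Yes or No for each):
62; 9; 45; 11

Yes, No, No, No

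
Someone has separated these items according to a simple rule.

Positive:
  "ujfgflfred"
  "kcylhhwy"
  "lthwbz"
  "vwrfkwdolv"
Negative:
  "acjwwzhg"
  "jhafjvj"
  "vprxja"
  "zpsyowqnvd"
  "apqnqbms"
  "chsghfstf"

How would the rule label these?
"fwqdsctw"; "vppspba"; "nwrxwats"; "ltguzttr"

Checking candidate rules against both groups, what survives is: contains 'l'.
"fwqdsctw" → no 'l' → Negative.
"vppspba" → no 'l' → Negative.
"nwrxwats" → no 'l' → Negative.
"ltguzttr" → has 'l' → Positive.

Negative, Negative, Negative, Positive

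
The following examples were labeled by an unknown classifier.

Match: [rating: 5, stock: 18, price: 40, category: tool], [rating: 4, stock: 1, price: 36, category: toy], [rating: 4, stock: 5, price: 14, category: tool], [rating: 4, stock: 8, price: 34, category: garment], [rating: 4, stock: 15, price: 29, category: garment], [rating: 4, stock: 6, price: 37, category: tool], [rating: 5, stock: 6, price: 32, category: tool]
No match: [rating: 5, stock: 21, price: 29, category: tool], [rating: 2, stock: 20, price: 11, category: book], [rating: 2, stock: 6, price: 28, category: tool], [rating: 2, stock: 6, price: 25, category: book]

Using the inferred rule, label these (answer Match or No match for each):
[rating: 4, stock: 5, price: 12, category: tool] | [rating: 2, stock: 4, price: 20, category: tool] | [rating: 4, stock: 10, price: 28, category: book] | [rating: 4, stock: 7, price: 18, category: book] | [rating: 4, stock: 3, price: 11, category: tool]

One predicate separates the groups cleanly: stock ≤ 18 AND rating ≥ 4.
[rating: 4, stock: 5, price: 12, category: tool] → stock = 5, rating = 4 → Match. [rating: 2, stock: 4, price: 20, category: tool] → stock = 4, rating = 2 → No match. [rating: 4, stock: 10, price: 28, category: book] → stock = 10, rating = 4 → Match. [rating: 4, stock: 7, price: 18, category: book] → stock = 7, rating = 4 → Match. [rating: 4, stock: 3, price: 11, category: tool] → stock = 3, rating = 4 → Match.

Match, No match, Match, Match, Match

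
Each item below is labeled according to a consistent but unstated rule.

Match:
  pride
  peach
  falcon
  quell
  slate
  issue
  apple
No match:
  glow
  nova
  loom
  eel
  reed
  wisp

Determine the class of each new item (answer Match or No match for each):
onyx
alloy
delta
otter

The pattern is that an item is 'Match' exactly when: length ≥ 5.
onyx: length 4, doesn't match → No match.
alloy: length 5, meets the rule → Match.
delta: length 5, meets the rule → Match.
otter: length 5, meets the rule → Match.

No match, Match, Match, Match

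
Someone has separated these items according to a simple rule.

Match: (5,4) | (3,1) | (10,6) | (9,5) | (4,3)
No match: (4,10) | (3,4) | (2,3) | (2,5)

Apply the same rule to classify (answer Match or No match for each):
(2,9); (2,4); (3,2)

The pattern is that an item is 'Match' exactly when: first > second.
No match: (2,9), since 2 < 9.
No match: (2,4), since 2 < 4.
Match: (3,2), since 3 > 2.

No match, No match, Match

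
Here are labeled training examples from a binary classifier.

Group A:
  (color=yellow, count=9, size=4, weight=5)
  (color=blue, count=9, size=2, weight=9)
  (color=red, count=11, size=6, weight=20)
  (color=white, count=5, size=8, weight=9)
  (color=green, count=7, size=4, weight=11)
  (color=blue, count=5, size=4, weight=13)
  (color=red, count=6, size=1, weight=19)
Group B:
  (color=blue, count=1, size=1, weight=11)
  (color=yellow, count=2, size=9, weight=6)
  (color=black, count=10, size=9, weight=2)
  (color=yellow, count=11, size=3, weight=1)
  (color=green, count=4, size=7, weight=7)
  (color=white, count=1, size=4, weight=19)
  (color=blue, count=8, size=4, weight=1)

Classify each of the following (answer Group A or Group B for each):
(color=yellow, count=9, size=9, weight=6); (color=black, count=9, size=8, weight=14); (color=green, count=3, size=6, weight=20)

The simplest hypothesis consistent with all the labels is: weight ≥ 5 AND count ≥ 5.
(color=yellow, count=9, size=9, weight=6): weight = 6, count = 9, qualifies → Group A.
(color=black, count=9, size=8, weight=14): weight = 14, count = 9, qualifies → Group A.
(color=green, count=3, size=6, weight=20): weight = 20, count = 3, does not pass → Group B.

Group A, Group A, Group B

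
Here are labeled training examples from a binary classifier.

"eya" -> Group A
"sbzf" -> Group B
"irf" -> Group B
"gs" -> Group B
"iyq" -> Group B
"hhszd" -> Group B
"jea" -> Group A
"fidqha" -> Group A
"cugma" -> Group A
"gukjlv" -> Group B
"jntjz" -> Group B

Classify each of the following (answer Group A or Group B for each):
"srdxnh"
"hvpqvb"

Rule: contains 'a'. This holds for each 'Group A' example and fails for each 'Group B' one.
"srdxnh": Group B (no 'a'). "hvpqvb": Group B (no 'a').

Group B, Group B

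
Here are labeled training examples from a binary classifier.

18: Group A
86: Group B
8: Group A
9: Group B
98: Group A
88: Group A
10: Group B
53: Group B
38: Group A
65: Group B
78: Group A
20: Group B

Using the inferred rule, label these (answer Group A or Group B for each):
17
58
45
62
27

Comparing the two groups points to one rule — ends in digit 8.
Group B: 17, since last digit 7. Group A: 58, since last digit 8. Group B: 45, since last digit 5. Group B: 62, since last digit 2. Group B: 27, since last digit 7.

Group B, Group A, Group B, Group B, Group B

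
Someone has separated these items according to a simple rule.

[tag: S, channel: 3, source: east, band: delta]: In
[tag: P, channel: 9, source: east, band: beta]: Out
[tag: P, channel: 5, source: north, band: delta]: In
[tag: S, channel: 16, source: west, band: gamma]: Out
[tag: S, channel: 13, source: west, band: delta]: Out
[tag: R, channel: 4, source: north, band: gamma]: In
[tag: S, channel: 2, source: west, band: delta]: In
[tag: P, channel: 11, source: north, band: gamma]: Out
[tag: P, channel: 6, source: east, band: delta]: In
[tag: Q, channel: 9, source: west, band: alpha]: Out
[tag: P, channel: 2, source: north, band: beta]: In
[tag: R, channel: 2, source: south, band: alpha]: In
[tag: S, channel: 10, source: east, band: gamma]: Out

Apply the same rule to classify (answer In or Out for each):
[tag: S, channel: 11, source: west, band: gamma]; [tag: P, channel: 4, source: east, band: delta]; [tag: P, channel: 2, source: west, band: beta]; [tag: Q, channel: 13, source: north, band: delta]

Out, In, In, Out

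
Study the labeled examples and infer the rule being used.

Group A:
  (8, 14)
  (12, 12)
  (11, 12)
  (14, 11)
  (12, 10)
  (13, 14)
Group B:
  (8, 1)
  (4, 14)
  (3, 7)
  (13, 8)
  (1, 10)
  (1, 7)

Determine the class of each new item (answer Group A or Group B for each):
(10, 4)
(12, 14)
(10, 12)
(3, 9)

Group B, Group A, Group A, Group B

A rule that fits every label: sum ≥ 22 — true of each 'Group A' example, false of each 'Group B' one.
Group B: (10, 4), since 10+4 = 14.
Group A: (12, 14), since 12+14 = 26.
Group A: (10, 12), since 10+12 = 22.
Group B: (3, 9), since 3+9 = 12.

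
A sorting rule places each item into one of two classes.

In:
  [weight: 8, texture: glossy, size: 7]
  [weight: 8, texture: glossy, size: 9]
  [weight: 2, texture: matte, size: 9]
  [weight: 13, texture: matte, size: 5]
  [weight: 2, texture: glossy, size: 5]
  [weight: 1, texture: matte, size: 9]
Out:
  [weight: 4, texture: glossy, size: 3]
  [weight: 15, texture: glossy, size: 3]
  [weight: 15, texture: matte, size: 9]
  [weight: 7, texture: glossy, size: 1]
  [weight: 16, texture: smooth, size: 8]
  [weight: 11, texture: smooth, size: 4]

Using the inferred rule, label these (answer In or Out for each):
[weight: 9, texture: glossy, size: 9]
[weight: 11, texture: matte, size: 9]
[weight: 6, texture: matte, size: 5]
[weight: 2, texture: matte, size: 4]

The distinguishing property — size ≥ 5 AND weight ≤ 13 — holds for all the 'In' cases and none of the 'Out' cases.
In: [weight: 9, texture: glossy, size: 9], since size = 9, weight = 9.
In: [weight: 11, texture: matte, size: 9], since size = 9, weight = 11.
In: [weight: 6, texture: matte, size: 5], since size = 5, weight = 6.
Out: [weight: 2, texture: matte, size: 4], since size = 4, weight = 2.

In, In, In, Out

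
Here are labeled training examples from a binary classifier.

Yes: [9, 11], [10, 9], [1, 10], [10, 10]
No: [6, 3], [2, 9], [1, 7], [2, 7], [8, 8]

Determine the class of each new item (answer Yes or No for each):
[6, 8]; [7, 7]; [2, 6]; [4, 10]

No, No, No, Yes

'Yes' ⟺ max ≥ 10.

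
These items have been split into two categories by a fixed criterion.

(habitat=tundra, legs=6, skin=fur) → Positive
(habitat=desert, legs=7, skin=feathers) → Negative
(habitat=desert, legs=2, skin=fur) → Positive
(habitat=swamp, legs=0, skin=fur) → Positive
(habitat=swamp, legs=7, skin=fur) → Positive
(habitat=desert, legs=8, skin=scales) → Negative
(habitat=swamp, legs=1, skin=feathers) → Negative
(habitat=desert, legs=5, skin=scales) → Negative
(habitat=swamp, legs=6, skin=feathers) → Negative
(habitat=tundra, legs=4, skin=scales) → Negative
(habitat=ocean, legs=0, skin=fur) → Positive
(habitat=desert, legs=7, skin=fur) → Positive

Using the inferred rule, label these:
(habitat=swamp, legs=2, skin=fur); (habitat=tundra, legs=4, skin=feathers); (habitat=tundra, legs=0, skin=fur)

Positive, Negative, Positive

'Positive' ⟺ skin is fur.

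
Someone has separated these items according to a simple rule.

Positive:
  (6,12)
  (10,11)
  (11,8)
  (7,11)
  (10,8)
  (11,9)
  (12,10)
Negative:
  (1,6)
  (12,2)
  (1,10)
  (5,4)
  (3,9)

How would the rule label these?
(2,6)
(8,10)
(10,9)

The common property of the 'Positive' items is: sum ≥ 18. No 'Negative' item has it.
(2,6): 2+6 = 8, does not fit → Negative.
(8,10): 8+10 = 18, checks out → Positive.
(10,9): 10+9 = 19, checks out → Positive.

Negative, Positive, Positive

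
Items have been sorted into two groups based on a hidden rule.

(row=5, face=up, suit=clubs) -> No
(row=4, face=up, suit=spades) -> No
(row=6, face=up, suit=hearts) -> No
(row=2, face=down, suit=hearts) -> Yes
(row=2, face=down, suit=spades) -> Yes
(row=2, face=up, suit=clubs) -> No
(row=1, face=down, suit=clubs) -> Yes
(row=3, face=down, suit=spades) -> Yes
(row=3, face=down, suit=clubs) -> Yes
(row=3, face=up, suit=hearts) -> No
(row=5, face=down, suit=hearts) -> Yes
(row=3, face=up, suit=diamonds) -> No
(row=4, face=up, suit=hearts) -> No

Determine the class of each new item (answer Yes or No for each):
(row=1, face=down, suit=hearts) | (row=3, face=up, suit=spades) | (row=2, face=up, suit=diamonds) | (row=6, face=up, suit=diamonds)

Yes, No, No, No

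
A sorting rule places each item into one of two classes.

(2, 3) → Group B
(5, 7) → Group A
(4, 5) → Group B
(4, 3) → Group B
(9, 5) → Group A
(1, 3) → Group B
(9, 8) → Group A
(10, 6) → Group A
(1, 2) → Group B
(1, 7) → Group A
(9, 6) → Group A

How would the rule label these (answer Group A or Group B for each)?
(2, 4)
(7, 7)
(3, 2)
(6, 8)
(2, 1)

The distinguishing property — max ≥ 6 — holds for all the 'Group A' cases and none of the 'Group B' cases.
Group B: (2, 4), since max 4. Group A: (7, 7), since max 7. Group B: (3, 2), since max 3. Group A: (6, 8), since max 8. Group B: (2, 1), since max 2.

Group B, Group A, Group B, Group A, Group B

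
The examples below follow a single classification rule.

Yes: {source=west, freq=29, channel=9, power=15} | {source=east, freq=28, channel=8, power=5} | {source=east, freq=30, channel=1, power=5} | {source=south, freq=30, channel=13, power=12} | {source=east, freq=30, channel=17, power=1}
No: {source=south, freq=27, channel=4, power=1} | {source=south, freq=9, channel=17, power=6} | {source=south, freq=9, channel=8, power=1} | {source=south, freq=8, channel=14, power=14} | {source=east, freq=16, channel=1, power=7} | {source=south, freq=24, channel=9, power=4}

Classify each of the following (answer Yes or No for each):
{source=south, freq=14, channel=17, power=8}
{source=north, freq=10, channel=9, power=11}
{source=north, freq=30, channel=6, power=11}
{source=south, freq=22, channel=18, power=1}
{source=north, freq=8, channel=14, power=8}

The classifier is using: freq ≥ 28.
{source=south, freq=14, channel=17, power=8}: No (freq = 14). {source=north, freq=10, channel=9, power=11}: No (freq = 10). {source=north, freq=30, channel=6, power=11}: Yes (freq = 30). {source=south, freq=22, channel=18, power=1}: No (freq = 22). {source=north, freq=8, channel=14, power=8}: No (freq = 8).

No, No, Yes, No, No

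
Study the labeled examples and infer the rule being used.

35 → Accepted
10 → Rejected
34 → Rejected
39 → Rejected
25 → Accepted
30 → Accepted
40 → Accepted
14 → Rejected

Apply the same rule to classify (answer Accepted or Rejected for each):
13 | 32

Rejected, Rejected

The distinguishing property — multiple of 5 AND at least 14 — holds for all the 'Accepted' cases and none of the 'Rejected' cases.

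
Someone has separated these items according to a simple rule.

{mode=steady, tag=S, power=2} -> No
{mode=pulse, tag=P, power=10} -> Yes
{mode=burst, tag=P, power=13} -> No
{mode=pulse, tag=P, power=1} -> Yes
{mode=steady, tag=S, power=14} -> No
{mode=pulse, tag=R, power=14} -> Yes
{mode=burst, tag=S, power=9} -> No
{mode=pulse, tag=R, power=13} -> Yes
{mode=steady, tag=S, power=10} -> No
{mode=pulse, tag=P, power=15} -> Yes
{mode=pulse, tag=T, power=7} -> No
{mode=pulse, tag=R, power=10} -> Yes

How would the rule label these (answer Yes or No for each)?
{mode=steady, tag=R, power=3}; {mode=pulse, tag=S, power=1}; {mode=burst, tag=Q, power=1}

No, Yes, No

A rule that fits every label: mode is pulse AND power ≠ 7 — true of each 'Yes' example, false of each 'No' one.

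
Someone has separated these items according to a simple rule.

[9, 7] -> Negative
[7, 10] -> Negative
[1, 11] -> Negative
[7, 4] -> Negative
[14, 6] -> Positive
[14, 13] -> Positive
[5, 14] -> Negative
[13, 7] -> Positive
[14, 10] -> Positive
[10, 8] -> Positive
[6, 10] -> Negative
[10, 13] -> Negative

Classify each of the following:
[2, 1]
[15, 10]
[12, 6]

Negative, Positive, Positive

The common property of the 'Positive' items is: first > second AND sum ≥ 17. No 'Negative' item has it.
[2, 1]: Negative (2 > 1, 2+1 = 3). [15, 10]: Positive (15 > 10, 15+10 = 25). [12, 6]: Positive (12 > 6, 12+6 = 18).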